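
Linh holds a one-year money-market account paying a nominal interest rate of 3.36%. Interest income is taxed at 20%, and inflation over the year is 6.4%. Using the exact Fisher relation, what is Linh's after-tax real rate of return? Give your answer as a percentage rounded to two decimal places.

-3.49%

After-tax nominal return = 3.36% × (1 − 0.2) = 2.6880%.
1 + r = 1.02688 / 1.06400 = 0.965113
After-tax real rate = 0.965113 − 1 → -3.49%.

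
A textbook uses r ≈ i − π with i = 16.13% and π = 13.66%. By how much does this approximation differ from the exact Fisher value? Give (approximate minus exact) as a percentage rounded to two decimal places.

Approximate: r ≈ 16.130% − 13.660% = 2.4700%
Exact: (1 + 0.1613)/(1 + 0.1366) − 1 = 2.1731%
Error = 2.4700% − 2.1731% = 0.2969% → 0.30%.

0.30%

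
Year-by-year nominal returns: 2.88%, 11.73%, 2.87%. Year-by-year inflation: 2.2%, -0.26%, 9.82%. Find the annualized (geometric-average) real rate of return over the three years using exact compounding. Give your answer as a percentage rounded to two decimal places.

Compound the nominal returns: 1.0288 × 1.1173 × 1.0287 = 1.18246827.
Compound inflation: 1.0220 × 0.9974 × 1.0982 = 1.11944226.
Deflate: 1.18246827 / 1.11944226 = 1.05630125.
Annualized real rate = 1.05630125^(1/3) − 1 = 1.8426% → 1.84%.

1.84%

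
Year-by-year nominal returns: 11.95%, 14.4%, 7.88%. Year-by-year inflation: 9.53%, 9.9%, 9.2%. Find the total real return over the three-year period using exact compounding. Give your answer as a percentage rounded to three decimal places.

Nominal growth factor = 1.1195 × 1.1440 × 1.0788 = 1.3816278
Price-level growth factor = 1.0953 × 1.0990 × 1.0920 = 1.3144783
Real growth factor = 1.3816278 / 1.3144783 = 1.0510845
Total real return = 1.0510845 − 1 → 5.108%.

5.108%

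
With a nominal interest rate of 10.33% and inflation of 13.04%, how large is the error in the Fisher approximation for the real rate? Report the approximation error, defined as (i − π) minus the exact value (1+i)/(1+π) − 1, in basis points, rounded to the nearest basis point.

-31 basis points

Approximate: r ≈ 10.330% − 13.040% = -2.7100%
Exact: (1 + 0.1033)/(1 + 0.1304) − 1 = -2.3974%
Error = -2.7100% − (-2.3974%) = -0.3126% → -31 basis points.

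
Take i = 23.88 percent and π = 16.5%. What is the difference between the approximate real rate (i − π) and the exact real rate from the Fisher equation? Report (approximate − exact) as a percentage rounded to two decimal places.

Approximate: r ≈ 23.880% − 16.500% = 7.3800%
Exact: (1 + 0.2388)/(1 + 0.1650) − 1 = 6.3348%
Error = 7.3800% − 6.3348% = 1.0452% → 1.05%.

1.05%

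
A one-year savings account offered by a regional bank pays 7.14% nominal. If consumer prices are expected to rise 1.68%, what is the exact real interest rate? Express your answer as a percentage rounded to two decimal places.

1 + r = 1.07140 / 1.01680 = 1.053698
r = 1.053698 − 1 = 5.3698%, i.e. 5.37%.

5.37%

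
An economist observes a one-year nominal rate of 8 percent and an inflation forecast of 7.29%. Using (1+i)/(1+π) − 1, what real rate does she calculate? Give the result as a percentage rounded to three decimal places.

0.662%

1 + r = 1.08000 / 1.07290 = 1.006618
r = 1.006618 − 1 = 0.6618%, i.e. 0.662%.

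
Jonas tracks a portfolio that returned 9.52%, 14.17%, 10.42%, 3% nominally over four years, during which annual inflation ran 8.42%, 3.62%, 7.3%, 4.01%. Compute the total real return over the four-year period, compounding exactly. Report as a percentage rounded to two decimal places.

Nominal growth factor = 1.0952 × 1.1417 × 1.1042 × 1.0300 = 1.422101
Price-level growth factor = 1.0842 × 1.0362 × 1.0730 × 1.0401 = 1.253799
Real growth factor = 1.422101 / 1.253799 = 1.134234
Total real return = 1.134234 − 1 → 13.42%.

13.42%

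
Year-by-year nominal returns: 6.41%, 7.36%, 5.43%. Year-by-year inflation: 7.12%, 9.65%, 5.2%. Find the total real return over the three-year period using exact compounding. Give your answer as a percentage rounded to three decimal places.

Compound the nominal returns: 1.0641 × 1.0736 × 1.0543 = 1.204451.
Compound inflation: 1.0712 × 1.0965 × 1.0520 = 1.235648.
Deflate: 1.204451 / 1.235648 = 0.974752.
Total real return = 0.974752 − 1 → -2.525%.

-2.525%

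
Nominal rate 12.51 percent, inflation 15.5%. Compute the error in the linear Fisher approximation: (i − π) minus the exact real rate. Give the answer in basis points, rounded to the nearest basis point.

-40 basis points

Approximate: r ≈ 12.510% − 15.500% = -2.9900%
Exact: (1 + 0.1251)/(1 + 0.1550) − 1 = -2.5887%
Error = -2.9900% − (-2.5887%) = -0.4013% → -40 basis points.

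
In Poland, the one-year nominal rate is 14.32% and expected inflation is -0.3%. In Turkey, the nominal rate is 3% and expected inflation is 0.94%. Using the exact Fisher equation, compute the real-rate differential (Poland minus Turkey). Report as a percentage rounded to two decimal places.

12.62%

Poland: (1 + 0.1432)/(1 − 0.0030) − 1 = 14.6640%
Turkey: (1 + 0.0300)/(1 + 0.0094) − 1 = 2.0408%
Differential = 14.6640% − 2.0408% = 12.6232% → 12.62%.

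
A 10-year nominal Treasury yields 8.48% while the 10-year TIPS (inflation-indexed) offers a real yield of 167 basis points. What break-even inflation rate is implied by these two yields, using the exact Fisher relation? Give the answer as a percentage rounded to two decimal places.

(1 + π) = (1 + i)/(1 + r) = 1.08480 / 1.01670 = 1.066981
Break-even inflation = 1.066981 − 1 → 6.70%.

6.70%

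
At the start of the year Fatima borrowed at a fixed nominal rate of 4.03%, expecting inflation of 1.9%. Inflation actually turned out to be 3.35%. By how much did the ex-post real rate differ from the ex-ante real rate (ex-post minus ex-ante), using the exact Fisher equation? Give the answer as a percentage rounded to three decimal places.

Ex-ante: (1 + 0.0403)/(1 + 0.0190) − 1 = 2.0903%
Ex-post: (1 + 0.0403)/(1 + 0.0335) − 1 = 0.6580%
Difference (ex-post − ex-ante) = -1.4323% → -1.432%.

-1.432%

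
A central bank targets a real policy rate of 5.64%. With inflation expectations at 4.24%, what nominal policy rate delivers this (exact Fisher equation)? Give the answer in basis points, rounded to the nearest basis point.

1012 basis points

(1 + i) = (1 + r)(1 + π) = 1.05640 × 1.04240 = 1.10119136
i = 1.10119136 − 1, so the required nominal rate is 1012 basis points.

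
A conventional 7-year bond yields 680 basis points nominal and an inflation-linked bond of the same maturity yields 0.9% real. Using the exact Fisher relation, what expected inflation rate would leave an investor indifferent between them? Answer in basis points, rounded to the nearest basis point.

585 basis points

(1 + π) = (1 + i)/(1 + r) = 1.06800 / 1.00900 = 1.058474
Break-even inflation = 1.058474 − 1 → 585 basis points.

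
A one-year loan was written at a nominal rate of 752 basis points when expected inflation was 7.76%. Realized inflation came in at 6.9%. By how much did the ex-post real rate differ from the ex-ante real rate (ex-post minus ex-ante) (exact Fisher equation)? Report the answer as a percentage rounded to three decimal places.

0.803%

Ex-ante: (1 + 0.0752)/(1 + 0.0776) − 1 = -0.2227%
Ex-post: (1 + 0.0752)/(1 + 0.0690) − 1 = 0.5800%
Difference (ex-post − ex-ante) = 0.8027% → 0.803%.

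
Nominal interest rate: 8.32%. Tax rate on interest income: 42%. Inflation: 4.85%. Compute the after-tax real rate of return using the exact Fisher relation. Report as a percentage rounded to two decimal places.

-0.02%

After-tax nominal return = 8.32% × (1 − 0.42) = 4.8256%.
1 + r = 1.048256 / 1.04850 = 0.999767
After-tax real rate = 0.999767 − 1 → -0.02%.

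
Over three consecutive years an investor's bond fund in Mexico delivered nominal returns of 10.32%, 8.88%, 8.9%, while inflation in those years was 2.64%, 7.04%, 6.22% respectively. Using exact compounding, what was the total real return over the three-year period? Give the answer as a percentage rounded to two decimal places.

12.09%

Compound the nominal returns: 1.1032 × 1.0888 × 1.0890 = 1.308068.
Compound inflation: 1.0264 × 1.0704 × 1.0622 = 1.166995.
Deflate: 1.308068 / 1.166995 = 1.120885.
Total real return = 1.120885 − 1 → 12.09%.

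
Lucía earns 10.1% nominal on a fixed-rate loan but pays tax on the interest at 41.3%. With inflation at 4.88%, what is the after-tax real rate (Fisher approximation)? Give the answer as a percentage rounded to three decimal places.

1.049%

After-tax nominal return = 10.1% × (1 − 0.413) = 5.9287%.
r ≈ 5.9287% − 4.88% → 1.049%.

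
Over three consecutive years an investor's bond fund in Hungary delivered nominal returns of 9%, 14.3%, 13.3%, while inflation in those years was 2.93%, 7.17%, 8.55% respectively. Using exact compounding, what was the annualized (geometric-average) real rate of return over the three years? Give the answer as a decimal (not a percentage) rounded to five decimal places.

0.05638

Nominal growth factor = 1.0900 × 1.1430 × 1.1330 = 1.41157071
Price-level growth factor = 1.0293 × 1.0717 × 1.0855 = 1.19741593
Real growth factor = 1.41157071 / 1.19741593 = 1.17884745
Annualized real rate = 1.17884745^(1/3) − 1 = 5.6378% → 0.05638.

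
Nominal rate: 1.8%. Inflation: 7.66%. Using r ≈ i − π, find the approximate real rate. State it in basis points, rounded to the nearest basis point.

-586 basis points

r ≈ i − π = 1.8% − 7.66% = -586 basis points.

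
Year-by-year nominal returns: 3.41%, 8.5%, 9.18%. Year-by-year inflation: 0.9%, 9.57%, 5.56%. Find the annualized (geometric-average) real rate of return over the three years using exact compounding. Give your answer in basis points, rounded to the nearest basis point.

163 basis points

Compound the nominal returns: 1.0341 × 1.0850 × 1.0918 = 1.22499796.
Compound inflation: 1.0090 × 1.0957 × 1.0556 = 1.16703051.
Deflate: 1.22499796 / 1.16703051 = 1.04967090.
Annualized real rate = 1.04967090^(1/3) − 1 = 1.6290% → 163 basis points.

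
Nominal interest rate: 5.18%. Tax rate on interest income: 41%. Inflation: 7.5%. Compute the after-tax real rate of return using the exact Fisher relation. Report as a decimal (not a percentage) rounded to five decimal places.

After-tax nominal return = 5.18% × (1 − 0.41) = 3.0562%.
1 + r = 1.030562 / 1.07500 = 0.958662
After-tax real rate = 0.958662 − 1 → -0.04134.

-0.04134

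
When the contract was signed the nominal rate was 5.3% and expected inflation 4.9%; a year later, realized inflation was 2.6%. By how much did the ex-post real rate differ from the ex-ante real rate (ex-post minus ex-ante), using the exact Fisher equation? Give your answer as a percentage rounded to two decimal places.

2.25%

Ex-ante: (1 + 0.0530)/(1 + 0.0490) − 1 = 0.3813%
Ex-post: (1 + 0.0530)/(1 + 0.0260) − 1 = 2.6316%
Difference (ex-post − ex-ante) = 2.2503% → 2.25%.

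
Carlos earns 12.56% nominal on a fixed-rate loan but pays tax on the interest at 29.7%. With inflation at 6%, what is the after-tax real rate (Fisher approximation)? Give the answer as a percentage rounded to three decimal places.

2.830%

After-tax nominal return = 12.56% × (1 − 0.297) = 8.82968%.
r ≈ 8.82968% − 6% → 2.830%.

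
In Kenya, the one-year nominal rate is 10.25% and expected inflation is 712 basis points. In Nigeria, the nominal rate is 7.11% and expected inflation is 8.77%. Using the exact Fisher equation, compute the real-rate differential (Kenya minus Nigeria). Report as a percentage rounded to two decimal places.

4.45%

Kenya: (1 + 0.1025)/(1 + 0.0712) − 1 = 2.9220%
Nigeria: (1 + 0.0711)/(1 + 0.0877) − 1 = -1.5262%
Differential = 2.9220% − (-1.5262%) = 4.4481% → 4.45%.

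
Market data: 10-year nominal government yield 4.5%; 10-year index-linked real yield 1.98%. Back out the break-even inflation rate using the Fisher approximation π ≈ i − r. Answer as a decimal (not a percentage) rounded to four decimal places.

0.0252

π ≈ i − r = 4.5% − 1.98% → 0.0252.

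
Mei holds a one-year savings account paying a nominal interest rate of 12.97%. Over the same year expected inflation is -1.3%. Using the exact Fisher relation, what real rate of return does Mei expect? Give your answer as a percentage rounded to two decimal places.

1 + r = 1.12970 / 0.98700 = 1.144580
r = 1.144580 − 1 = 14.4580%, i.e. 14.46%.

14.46%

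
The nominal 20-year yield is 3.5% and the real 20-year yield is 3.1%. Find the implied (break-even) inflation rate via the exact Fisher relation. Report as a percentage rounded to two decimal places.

(1 + π) = (1 + i)/(1 + r) = 1.03500 / 1.03100 = 1.003880
Break-even inflation = 1.003880 − 1 → 0.39%.

0.39%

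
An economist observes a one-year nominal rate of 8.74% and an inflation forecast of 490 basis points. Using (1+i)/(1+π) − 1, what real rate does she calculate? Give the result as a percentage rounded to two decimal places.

3.66%

1 + r = 1.08740 / 1.04900 = 1.036606
r = 1.036606 − 1 = 3.6606%, i.e. 3.66%.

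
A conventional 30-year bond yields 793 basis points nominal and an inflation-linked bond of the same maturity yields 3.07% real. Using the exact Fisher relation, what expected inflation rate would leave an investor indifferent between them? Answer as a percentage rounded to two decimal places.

(1 + π) = (1 + i)/(1 + r) = 1.07930 / 1.03070 = 1.047152
Break-even inflation = 1.047152 − 1 → 4.72%.

4.72%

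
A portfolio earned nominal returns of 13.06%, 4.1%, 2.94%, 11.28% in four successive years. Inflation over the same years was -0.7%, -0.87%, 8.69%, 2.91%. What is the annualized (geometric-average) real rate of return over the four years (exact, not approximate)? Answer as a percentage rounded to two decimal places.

5.19%

Compound the nominal returns: 1.1306 × 1.0410 × 1.0294 × 1.1128 = 1.34822070.
Compound inflation: 0.9930 × 0.9913 × 1.0869 × 1.0291 = 1.10103601.
Deflate: 1.34822070 / 1.10103601 = 1.22450192.
Annualized real rate = 1.22450192^(1/4) − 1 = 5.1937% → 5.19%.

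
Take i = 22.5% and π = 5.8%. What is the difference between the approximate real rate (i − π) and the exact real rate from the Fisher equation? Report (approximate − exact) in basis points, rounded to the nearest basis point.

Approximate: r ≈ 22.500% − 5.800% = 16.7000%
Exact: (1 + 0.2250)/(1 + 0.0580) − 1 = 15.7845%
Error = 16.7000% − 15.7845% = 0.9155% → 92 basis points.

92 basis points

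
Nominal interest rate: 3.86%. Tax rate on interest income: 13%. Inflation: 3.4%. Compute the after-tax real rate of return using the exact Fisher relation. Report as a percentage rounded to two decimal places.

After-tax nominal return = 3.86% × (1 − 0.13) = 3.3582%.
1 + r = 1.033582 / 1.03400 = 0.999596
After-tax real rate = 0.999596 − 1 → -0.04%.

-0.04%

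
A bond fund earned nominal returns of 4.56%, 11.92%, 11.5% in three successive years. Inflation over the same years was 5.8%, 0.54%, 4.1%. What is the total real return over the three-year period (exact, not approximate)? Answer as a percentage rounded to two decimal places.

Nominal growth factor = 1.0456 × 1.1192 × 1.1150 = 1.304813
Price-level growth factor = 1.0580 × 1.0054 × 1.0410 = 1.107325
Real growth factor = 1.304813 / 1.107325 = 1.178346
Total real return = 1.178346 − 1 → 17.83%.

17.83%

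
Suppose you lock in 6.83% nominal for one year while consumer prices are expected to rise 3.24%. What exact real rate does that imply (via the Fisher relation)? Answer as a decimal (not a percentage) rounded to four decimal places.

0.0348

By the Fisher relation, 1 + r = (1 + i)/(1 + π).
1 + r = 1.06830 / 1.03240 = 1.034773
r = 1.034773 − 1 = 3.4773%, i.e. 0.0348.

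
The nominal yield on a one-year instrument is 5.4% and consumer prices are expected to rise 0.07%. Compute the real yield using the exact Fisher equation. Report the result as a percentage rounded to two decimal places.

5.33%

1 + r = 1.05400 / 1.00070 = 1.053263
r = 1.053263 − 1 = 5.3263%, i.e. 5.33%.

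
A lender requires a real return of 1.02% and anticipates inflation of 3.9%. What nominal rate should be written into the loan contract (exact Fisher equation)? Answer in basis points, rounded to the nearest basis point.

(1 + i) = (1 + r)(1 + π) = 1.01020 × 1.03900 = 1.0495978
i = 1.0495978 − 1, so the required nominal rate is 496 basis points.

496 basis points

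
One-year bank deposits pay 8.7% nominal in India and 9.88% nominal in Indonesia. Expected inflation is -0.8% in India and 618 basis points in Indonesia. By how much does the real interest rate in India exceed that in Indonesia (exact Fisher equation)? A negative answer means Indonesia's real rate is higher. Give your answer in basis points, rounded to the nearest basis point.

India: (1 + 0.0870)/(1 − 0.0080) − 1 = 9.5766%
Indonesia: (1 + 0.0988)/(1 + 0.0618) − 1 = 3.4846%
Differential = 9.5766% − 3.4846% = 6.0920% → 609 basis points.

609 basis points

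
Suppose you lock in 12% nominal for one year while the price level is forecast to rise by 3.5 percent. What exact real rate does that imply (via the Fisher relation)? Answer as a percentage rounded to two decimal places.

By the Fisher relation, 1 + r = (1 + i)/(1 + π).
1 + r = 1.12000 / 1.03500 = 1.082126
r = 1.082126 − 1 = 8.2126%, i.e. 8.21%.

8.21%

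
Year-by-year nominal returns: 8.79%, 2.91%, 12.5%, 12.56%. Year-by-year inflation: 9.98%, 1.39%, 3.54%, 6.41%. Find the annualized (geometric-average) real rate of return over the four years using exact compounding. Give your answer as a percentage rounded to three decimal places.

3.644%

Compound the nominal returns: 1.0879 × 1.0291 × 1.1250 × 1.1256 = 1.41769616.
Compound inflation: 1.0998 × 1.0139 × 1.0354 × 1.0641 = 1.22856869.
Deflate: 1.41769616 / 1.22856869 = 1.15394131.
Annualized real rate = 1.15394131^(1/4) − 1 = 3.6444% → 3.644%.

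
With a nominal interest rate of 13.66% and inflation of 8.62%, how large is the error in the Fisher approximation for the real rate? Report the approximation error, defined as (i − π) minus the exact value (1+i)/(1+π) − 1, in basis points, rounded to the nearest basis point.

40 basis points

Approximate: r ≈ 13.660% − 8.620% = 5.0400%
Exact: (1 + 0.1366)/(1 + 0.0862) − 1 = 4.6400%
Error = 5.0400% − 4.6400% = 0.4000% → 40 basis points.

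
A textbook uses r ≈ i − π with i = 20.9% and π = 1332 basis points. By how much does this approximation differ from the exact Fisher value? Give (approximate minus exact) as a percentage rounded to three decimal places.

0.891%

Approximate: r ≈ 20.900% − 13.320% = 7.5800%
Exact: (1 + 0.2090)/(1 + 0.1332) − 1 = 6.6890%
Error = 7.5800% − 6.6890% = 0.8910% → 0.891%.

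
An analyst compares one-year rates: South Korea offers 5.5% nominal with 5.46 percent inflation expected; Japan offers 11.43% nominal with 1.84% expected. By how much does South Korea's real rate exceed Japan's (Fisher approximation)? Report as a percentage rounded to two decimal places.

South Korea: 5.5% − 5.46% = 0.040%
Japan: 11.43% − 1.84% = 9.590%
Differential = -9.550% → -9.55%.

-9.55%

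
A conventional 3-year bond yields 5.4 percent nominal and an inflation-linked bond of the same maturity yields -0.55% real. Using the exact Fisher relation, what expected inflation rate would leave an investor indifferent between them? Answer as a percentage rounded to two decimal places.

(1 + π) = (1 + i)/(1 + r) = 1.05400 / 0.99450 = 1.059829
Break-even inflation = 1.059829 − 1 → 5.98%.

5.98%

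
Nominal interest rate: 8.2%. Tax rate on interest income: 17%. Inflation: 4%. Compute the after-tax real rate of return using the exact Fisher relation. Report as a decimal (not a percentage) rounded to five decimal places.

After-tax nominal return = 8.2% × (1 − 0.17) = 6.8060%.
1 + r = 1.06806 / 1.04000 = 1.026981
After-tax real rate = 1.026981 − 1 → 0.02698.

0.02698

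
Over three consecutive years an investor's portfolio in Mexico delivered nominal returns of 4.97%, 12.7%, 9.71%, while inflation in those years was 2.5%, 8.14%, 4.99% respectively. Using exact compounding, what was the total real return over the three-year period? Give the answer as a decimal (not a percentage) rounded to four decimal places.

Compound the nominal returns: 1.0497 × 1.1270 × 1.0971 = 1.297882.
Compound inflation: 1.0250 × 1.0814 × 1.0499 = 1.163746.
Deflate: 1.297882 / 1.163746 = 1.115263.
Total real return = 1.115263 − 1 → 0.1153.

0.1153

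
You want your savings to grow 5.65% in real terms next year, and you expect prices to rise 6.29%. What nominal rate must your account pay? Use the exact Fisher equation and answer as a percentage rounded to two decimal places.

12.30%

(1 + i) = (1 + r)(1 + π) = 1.05650 × 1.06290 = 1.12295385
i = 1.12295385 − 1, so the required nominal rate is 12.30%.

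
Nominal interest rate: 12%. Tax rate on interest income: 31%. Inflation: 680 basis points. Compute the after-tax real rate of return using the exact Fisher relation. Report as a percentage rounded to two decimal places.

1.39%

After-tax nominal return = 12% × (1 − 0.31) = 8.2800%.
1 + r = 1.08280 / 1.06800 = 1.013858
After-tax real rate = 1.013858 − 1 → 1.39%.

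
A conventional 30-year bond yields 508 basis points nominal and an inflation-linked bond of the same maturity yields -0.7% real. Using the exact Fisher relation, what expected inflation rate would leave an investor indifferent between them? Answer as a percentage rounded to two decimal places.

5.82%

(1 + π) = (1 + i)/(1 + r) = 1.05080 / 0.99300 = 1.058207
Break-even inflation = 1.058207 − 1 → 5.82%.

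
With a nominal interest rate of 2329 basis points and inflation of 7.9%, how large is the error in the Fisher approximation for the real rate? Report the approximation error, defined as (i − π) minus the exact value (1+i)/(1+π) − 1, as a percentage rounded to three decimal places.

1.127%

Approximate: r ≈ 23.290% − 7.900% = 15.3900%
Exact: (1 + 0.2329)/(1 + 0.0790) − 1 = 14.2632%
Error = 15.3900% − 14.2632% = 1.1268% → 1.127%.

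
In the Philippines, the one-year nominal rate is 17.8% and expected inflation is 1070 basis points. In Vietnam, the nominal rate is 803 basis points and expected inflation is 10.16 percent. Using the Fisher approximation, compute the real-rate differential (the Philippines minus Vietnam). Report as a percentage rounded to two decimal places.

The Philippines: 17.8% − 10.7% = 7.100%
Vietnam: 8.03% − 10.16% = -2.130%
Differential = 9.230% → 9.23%.

9.23%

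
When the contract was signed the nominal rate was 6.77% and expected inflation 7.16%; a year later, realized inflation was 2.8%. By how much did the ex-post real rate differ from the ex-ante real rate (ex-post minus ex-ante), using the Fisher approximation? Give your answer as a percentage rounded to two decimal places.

4.36%

Ex-ante: 6.77% − 7.16% = -0.390%
Ex-post: 6.77% − 2.8% = 3.970%
Difference (ex-post − ex-ante) = 4.3600% → 4.36%.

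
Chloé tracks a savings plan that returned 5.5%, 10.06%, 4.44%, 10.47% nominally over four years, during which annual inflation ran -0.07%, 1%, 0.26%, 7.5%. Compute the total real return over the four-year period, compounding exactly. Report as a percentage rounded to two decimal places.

23.15%

Nominal growth factor = 1.0550 × 1.1006 × 1.0444 × 1.1047 = 1.339656
Price-level growth factor = 0.9993 × 1.0100 × 1.0026 × 1.0750 = 1.087811
Real growth factor = 1.339656 / 1.087811 = 1.231515
Total real return = 1.231515 − 1 → 23.15%.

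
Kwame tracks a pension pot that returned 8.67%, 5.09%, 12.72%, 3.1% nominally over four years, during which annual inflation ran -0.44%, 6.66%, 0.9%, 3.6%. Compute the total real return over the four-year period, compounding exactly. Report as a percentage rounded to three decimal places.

19.562%

Nominal growth factor = 1.0867 × 1.0509 × 1.1272 × 1.0310 = 1.327183
Price-level growth factor = 0.9956 × 1.0666 × 1.0090 × 1.0360 = 1.110037
Real growth factor = 1.327183 / 1.110037 = 1.195620
Total real return = 1.195620 − 1 → 19.562%.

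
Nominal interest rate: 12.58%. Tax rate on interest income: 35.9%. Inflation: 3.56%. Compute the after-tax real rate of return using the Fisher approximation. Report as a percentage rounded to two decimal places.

After-tax nominal return = 12.58% × (1 − 0.359) = 8.06378%.
r ≈ 8.06378% − 3.56% → 4.50%.

4.50%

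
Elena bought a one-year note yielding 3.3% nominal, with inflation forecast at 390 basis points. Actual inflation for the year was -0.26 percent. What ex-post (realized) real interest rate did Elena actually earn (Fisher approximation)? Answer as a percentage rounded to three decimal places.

Ex-post: 3.3% − (-0.26%) = 3.560%
So the realized real rate is 3.560%.

3.560%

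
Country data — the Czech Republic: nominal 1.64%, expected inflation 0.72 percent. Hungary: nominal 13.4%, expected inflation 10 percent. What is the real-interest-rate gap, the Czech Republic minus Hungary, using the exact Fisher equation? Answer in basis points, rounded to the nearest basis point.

The Czech Republic: (1 + 0.0164)/(1 + 0.0072) − 1 = 0.9134%
Hungary: (1 + 0.1340)/(1 + 0.1000) − 1 = 3.0909%
Differential = 0.9134% − 3.0909% = -2.1775% → -218 basis points.

-218 basis points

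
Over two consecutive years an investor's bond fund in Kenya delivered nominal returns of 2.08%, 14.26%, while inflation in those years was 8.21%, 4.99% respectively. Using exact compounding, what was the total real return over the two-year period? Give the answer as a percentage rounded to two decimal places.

Compound the nominal returns: 1.0208 × 1.1426 = 1.166366.
Compound inflation: 1.0821 × 1.0499 = 1.136097.
Deflate: 1.166366 / 1.136097 = 1.026643.
Total real return = 1.026643 − 1 → 2.66%.

2.66%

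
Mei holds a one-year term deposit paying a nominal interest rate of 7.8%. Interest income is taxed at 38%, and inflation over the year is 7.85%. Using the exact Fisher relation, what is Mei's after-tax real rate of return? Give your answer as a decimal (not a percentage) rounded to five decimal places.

-0.02795

After-tax nominal return = 7.8% × (1 − 0.38) = 4.8360%.
1 + r = 1.04836 / 1.07850 = 0.972054
After-tax real rate = 0.972054 − 1 → -0.02795.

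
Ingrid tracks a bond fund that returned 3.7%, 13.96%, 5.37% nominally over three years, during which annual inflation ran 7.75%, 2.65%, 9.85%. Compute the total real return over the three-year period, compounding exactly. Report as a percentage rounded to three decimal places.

2.488%

Nominal growth factor = 1.0370 × 1.1396 × 1.0537 = 1.245226
Price-level growth factor = 1.0775 × 1.0265 × 1.0985 = 1.215000
Real growth factor = 1.245226 / 1.215000 = 1.024877
Total real return = 1.024877 − 1 → 2.488%.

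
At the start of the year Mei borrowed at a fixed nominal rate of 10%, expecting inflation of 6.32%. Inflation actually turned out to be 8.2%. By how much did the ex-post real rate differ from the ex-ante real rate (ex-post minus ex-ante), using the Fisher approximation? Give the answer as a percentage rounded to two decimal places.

-1.88%

Ex-ante: 10% − 6.32% = 3.680%
Ex-post: 10% − 8.2% = 1.800%
Difference (ex-post − ex-ante) = -1.8800% → -1.88%.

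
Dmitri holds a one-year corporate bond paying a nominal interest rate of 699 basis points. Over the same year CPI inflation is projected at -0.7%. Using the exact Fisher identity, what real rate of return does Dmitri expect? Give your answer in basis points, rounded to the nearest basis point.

1 + r = 1.06990 / 0.99300 = 1.077442
r = 1.077442 − 1 = 7.7442%, i.e. 774 basis points.

774 basis points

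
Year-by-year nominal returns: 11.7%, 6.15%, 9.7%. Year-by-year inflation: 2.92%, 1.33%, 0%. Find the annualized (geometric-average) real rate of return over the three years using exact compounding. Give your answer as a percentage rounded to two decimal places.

Nominal growth factor = 1.1170 × 1.0615 × 1.0970 = 1.30070796
Price-level growth factor = 1.0292 × 1.0133 × 1.0000 = 1.04288836
Real growth factor = 1.30070796 / 1.04288836 = 1.24721688
Annualized real rate = 1.24721688^(1/3) − 1 = 7.6417% → 7.64%.

7.64%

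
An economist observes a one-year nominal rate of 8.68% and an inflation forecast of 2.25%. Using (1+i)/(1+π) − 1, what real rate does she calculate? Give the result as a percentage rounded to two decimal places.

By the Fisher relation, 1 + r = (1 + i)/(1 + π).
1 + r = 1.08680 / 1.02250 = 1.062885
r = 1.062885 − 1 = 6.2885%, i.e. 6.29%.

6.29%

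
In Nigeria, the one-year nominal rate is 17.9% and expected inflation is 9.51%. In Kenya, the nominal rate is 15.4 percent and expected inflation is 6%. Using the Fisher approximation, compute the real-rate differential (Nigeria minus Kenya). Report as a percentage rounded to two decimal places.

Nigeria: 17.9% − 9.51% = 8.390%
Kenya: 15.4% − 6% = 9.400%
Differential = -1.010% → -1.01%.

-1.01%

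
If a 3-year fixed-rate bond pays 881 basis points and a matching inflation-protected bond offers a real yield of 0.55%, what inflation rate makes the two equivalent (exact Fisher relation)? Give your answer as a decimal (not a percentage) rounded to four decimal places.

0.0821

(1 + π) = (1 + i)/(1 + r) = 1.08810 / 1.00550 = 1.082148
Break-even inflation = 1.082148 − 1 → 0.0821.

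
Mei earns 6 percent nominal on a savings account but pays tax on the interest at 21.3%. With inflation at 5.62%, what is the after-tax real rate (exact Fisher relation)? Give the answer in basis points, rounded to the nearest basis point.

After-tax nominal return = 6% × (1 − 0.213) = 4.7220%.
1 + r = 1.04722 / 1.05620 = 0.991498
After-tax real rate = 0.991498 − 1 → -85 basis points.

-85 basis points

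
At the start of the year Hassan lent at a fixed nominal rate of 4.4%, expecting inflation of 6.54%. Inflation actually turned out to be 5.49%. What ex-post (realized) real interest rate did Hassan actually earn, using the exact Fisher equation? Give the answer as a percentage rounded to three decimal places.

-1.033%

Ex-post: (1 + 0.0440)/(1 + 0.0549) − 1 = -1.0333%
So the realized real rate is -1.033%.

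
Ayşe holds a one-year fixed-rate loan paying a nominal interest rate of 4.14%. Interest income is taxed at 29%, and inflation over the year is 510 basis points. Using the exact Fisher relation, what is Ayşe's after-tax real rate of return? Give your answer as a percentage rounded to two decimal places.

After-tax nominal return = 4.14% × (1 − 0.29) = 2.9394%.
1 + r = 1.029394 / 1.05100 = 0.979442
After-tax real rate = 0.979442 − 1 → -2.06%.

-2.06%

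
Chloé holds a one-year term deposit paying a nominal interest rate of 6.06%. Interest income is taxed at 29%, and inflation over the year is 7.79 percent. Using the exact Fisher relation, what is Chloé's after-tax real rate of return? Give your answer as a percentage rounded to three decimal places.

-3.235%

After-tax nominal return = 6.06% × (1 − 0.29) = 4.3026%.
1 + r = 1.043026 / 1.07790 = 0.967646
After-tax real rate = 0.967646 − 1 → -3.235%.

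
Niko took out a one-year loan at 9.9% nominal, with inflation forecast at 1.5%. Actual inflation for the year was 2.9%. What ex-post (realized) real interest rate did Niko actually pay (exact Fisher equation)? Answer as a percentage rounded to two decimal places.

6.80%

Ex-post: (1 + 0.0990)/(1 + 0.0290) − 1 = 6.8027%
So the realized real rate is 6.80%.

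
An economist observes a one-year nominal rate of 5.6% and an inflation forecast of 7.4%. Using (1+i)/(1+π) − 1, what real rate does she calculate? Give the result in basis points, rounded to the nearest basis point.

-168 basis points

By the Fisher equation, 1 + r = (1 + i)/(1 + π).
1 + r = 1.05600 / 1.07400 = 0.983240
r = 0.983240 − 1 = -1.6760%, i.e. -168 basis points.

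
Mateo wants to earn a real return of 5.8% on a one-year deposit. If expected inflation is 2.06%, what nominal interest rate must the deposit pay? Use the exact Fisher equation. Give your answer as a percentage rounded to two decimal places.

(1 + i) = (1 + r)(1 + π) = 1.05800 × 1.02060 = 1.0797948
i = 1.0797948 − 1, so the required nominal rate is 7.98%.

7.98%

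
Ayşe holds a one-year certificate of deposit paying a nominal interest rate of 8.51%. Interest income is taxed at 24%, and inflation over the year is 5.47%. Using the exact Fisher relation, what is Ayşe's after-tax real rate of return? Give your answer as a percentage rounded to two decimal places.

After-tax nominal return = 8.51% × (1 − 0.24) = 6.4676%.
1 + r = 1.064676 / 1.05470 = 1.009459
After-tax real rate = 1.009459 − 1 → 0.95%.

0.95%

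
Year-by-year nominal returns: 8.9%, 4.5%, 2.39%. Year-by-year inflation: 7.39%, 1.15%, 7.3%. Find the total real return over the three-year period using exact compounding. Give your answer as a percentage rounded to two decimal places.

Nominal growth factor = 1.0890 × 1.0450 × 1.0239 = 1.165203
Price-level growth factor = 1.0739 × 1.0115 × 1.0730 = 1.165546
Real growth factor = 1.165203 / 1.165546 = 0.999706
Total real return = 0.999706 − 1 → -0.03%.

-0.03%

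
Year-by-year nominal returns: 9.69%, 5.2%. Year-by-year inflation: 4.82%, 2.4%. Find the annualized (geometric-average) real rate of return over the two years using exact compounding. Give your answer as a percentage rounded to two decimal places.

Compound the nominal returns: 1.0969 × 1.0520 = 1.15393880.
Compound inflation: 1.0482 × 1.0240 = 1.07335680.
Deflate: 1.15393880 / 1.07335680 = 1.07507476.
Annualized real rate = 1.07507476^(1/2) − 1 = 3.6858% → 3.69%.

3.69%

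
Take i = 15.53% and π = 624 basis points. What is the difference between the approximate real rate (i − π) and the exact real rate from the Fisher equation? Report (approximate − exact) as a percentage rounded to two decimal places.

Approximate: r ≈ 15.530% − 6.240% = 9.2900%
Exact: (1 + 0.1553)/(1 + 0.0624) − 1 = 8.7444%
Error = 9.2900% − 8.7444% = 0.5456% → 0.55%.

0.55%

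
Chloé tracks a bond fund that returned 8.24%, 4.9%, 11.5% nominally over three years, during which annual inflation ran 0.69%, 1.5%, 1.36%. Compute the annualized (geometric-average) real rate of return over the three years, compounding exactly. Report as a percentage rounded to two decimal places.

6.92%

Compound the nominal returns: 1.0824 × 1.0490 × 1.1150 = 1.26601292.
Compound inflation: 1.0069 × 1.0150 × 1.0136 = 1.03590275.
Deflate: 1.26601292 / 1.03590275 = 1.22213492.
Annualized real rate = 1.22213492^(1/3) − 1 = 6.9153% → 6.92%.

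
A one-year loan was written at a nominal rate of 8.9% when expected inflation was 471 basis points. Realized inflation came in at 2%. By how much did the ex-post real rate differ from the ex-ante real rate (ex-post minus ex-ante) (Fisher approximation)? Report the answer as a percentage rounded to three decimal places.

Ex-ante: 8.9% − 4.71% = 4.190%
Ex-post: 8.9% − 2% = 6.900%
Difference (ex-post − ex-ante) = 2.7100% → 2.710%.

2.710%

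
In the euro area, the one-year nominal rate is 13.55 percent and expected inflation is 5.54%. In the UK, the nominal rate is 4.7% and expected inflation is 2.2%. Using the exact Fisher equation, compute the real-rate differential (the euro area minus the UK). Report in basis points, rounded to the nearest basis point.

514 basis points

The euro area: (1 + 0.1355)/(1 + 0.0554) − 1 = 7.5895%
The UK: (1 + 0.0470)/(1 + 0.0220) − 1 = 2.4462%
Differential = 7.5895% − 2.4462% = 5.1434% → 514 basis points.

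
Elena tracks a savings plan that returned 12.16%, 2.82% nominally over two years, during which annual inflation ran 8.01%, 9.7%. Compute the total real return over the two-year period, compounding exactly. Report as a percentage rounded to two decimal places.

Nominal growth factor = 1.1216 × 1.0282 = 1.153229
Price-level growth factor = 1.0801 × 1.0970 = 1.184870
Real growth factor = 1.153229 / 1.184870 = 0.973296
Total real return = 0.973296 − 1 → -2.67%.

-2.67%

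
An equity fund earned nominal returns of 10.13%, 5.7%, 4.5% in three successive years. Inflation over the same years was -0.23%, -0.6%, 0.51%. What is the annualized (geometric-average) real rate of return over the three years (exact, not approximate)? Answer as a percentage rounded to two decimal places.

Nominal growth factor = 1.1013 × 1.0570 × 1.0450 = 1.21645743
Price-level growth factor = 0.9977 × 0.9940 × 1.0051 = 0.99677154
Real growth factor = 1.21645743 / 0.99677154 = 1.22039744
Annualized real rate = 1.22039744^(1/3) − 1 = 6.8646% → 6.86%.

6.86%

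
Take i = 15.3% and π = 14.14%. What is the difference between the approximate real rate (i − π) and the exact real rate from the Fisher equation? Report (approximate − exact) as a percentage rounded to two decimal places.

Approximate: r ≈ 15.300% − 14.140% = 1.1600%
Exact: (1 + 0.1530)/(1 + 0.1414) − 1 = 1.0163%
Error = 1.1600% − 1.0163% = 0.1437% → 0.14%.

0.14%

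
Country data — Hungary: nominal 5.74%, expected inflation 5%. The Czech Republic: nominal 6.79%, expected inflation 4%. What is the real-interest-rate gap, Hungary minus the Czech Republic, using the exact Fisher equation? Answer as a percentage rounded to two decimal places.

-1.98%

Hungary: (1 + 0.0574)/(1 + 0.0500) − 1 = 0.7048%
The Czech Republic: (1 + 0.0679)/(1 + 0.0400) − 1 = 2.6827%
Differential = 0.7048% − 2.6827% = -1.9779% → -1.98%.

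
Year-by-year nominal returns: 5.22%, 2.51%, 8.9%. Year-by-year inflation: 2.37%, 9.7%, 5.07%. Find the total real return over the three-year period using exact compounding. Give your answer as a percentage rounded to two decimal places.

-0.45%

Nominal growth factor = 1.0522 × 1.0251 × 1.0890 = 1.174607
Price-level growth factor = 1.0237 × 1.0970 × 1.0507 = 1.179935
Real growth factor = 1.174607 / 1.179935 = 0.995484
Total real return = 0.995484 − 1 → -0.45%.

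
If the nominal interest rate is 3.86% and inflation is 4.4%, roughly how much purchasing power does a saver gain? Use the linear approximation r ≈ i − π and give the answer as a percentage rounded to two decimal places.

r ≈ i − π = 3.86% − 4.4% = -0.54%.

-0.54%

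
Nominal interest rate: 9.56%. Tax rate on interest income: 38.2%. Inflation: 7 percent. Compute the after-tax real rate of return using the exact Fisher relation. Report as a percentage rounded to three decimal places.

After-tax nominal return = 9.56% × (1 − 0.382) = 5.90808%.
1 + r = 1.0590808 / 1.07000 = 0.9897951
After-tax real rate = 0.9897951 − 1 → -1.020%.

-1.020%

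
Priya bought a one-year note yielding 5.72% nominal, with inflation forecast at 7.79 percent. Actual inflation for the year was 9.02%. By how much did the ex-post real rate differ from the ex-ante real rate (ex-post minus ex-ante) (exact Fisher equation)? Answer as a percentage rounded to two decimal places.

Ex-ante: (1 + 0.0572)/(1 + 0.0779) − 1 = -1.9204%
Ex-post: (1 + 0.0572)/(1 + 0.0902) − 1 = -3.0270%
Difference (ex-post − ex-ante) = -1.1066% → -1.11%.

-1.11%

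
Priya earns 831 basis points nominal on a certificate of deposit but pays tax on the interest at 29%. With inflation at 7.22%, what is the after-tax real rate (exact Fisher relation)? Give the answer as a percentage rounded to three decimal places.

After-tax nominal return = 8.31% × (1 − 0.29) = 5.9001%.
1 + r = 1.059001 / 1.07220 = 0.987690
After-tax real rate = 0.987690 − 1 → -1.231%.

-1.231%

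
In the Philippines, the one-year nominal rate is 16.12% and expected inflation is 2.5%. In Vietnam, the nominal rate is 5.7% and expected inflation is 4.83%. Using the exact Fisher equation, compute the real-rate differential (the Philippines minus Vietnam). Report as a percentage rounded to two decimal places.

The Philippines: (1 + 0.1612)/(1 + 0.0250) − 1 = 13.2878%
Vietnam: (1 + 0.0570)/(1 + 0.0483) − 1 = 0.8299%
Differential = 13.2878% − 0.8299% = 12.4579% → 12.46%.

12.46%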